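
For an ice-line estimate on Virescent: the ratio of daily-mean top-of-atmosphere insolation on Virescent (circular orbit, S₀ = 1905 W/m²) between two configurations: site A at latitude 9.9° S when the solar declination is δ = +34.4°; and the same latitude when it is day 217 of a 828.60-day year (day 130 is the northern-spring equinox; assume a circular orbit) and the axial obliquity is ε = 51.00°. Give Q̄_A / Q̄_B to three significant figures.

Q̄_A / Q̄_B ≈ 0.898

— Configuration A (φ=-9.9°):
cos H₀ = −tan(-9.9°) tan(+34.400°) = 0.1195, H₀ = 1.4510 rad.
Bracket: H₀ sin φ sin δ + cos φ cos δ sin H₀ = 1.4510×-0.17193×0.56497 + 0.98511×0.82511×0.99283 = -0.140943 + 0.806996 = 0.666053.
Q̄ = (S₀/π) × [bracket] = (1905/π) × 0.666053 = 403.88 W/m².
— Configuration B (φ=-9.9°):
Solar longitude: λ_s = 360° × (217 − 130)/828.60 = 37.799°.
sin δ = sin 51.00° × sin 37.799° = 0.47630, so δ = +28.444°.
cos H₀ = −tan(-9.9°) tan(+28.444°) = 0.0945, H₀ = 1.4761 rad.
Bracket: H₀ sin φ sin δ + cos φ cos δ sin H₀ = 1.4761×-0.17193×0.47630 + 0.98511×0.87928×0.99552 = -0.120878 + 0.862307 = 0.741429.
Q̄ = (S₀/π) × [bracket] = (1905/π) × 0.741429 = 449.59 W/m².
Ratio Q̄_A / Q̄_B = 403.88 / 449.59 = 0.8983.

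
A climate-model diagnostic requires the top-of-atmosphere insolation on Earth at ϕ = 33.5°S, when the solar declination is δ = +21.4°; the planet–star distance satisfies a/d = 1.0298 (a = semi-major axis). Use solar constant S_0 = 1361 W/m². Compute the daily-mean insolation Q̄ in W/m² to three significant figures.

Q̄ ≈ 223 W/m²

cos h₀ = −tan(-33.5°) tan(+21.400°) = 0.2594, h₀ = 1.3084 rad.
Bracket: h₀ sin ϕ sin δ + cos ϕ cos δ sin h₀ = 1.3084×-0.55194×0.36488 + 0.83389×0.93106×0.96577 = -0.263501 + 0.749825 = 0.486324.
Inverse-square distance factor (a/d)² = 1.0298² = 1.060488.
Q̄ = (S_0/π) × 1.060488 × [bracket] = (1361/π) × 1.060488 × 0.486324 = 223.4 W/m².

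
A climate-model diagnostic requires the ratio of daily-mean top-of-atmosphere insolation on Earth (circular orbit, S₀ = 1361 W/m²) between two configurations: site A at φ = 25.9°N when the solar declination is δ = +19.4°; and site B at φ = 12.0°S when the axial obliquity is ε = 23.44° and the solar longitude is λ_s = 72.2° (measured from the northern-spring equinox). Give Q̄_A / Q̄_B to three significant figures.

— Configuration A (φ=+25.9°):
cos H₀ = −tan(+25.9°) tan(+19.400°) = -0.1710, H₀ = 1.7426 rad.
Bracket: H₀ sin φ sin δ + cos φ cos δ sin H₀ = 1.7426×0.43680×0.33216 + 0.89956×0.94322×0.98527 = 0.252829 + 0.835985 = 1.088814.
Q̄ = (S₀/π) × [bracket] = (1361/π) × 1.088814 = 471.70 W/m².
— Configuration B (φ=-12.0°):
Solar declination: sin δ = sin ε · sin λ_s = sin 23.44° × sin 72.2° = 0.37875, so δ = +22.256°.
cos H₀ = −tan(-12.0°) tan(+22.256°) = 0.0870, H₀ = 1.4837 rad.
Bracket: H₀ sin φ sin δ + cos φ cos δ sin H₀ = 1.4837×-0.20791×0.37875 + 0.97815×0.92550×0.99621 = -0.116835 + 0.901847 = 0.785012.
Q̄ = (S₀/π) × [bracket] = (1361/π) × 0.785012 = 340.08 W/m².
Ratio Q̄_A / Q̄_B = 471.70 / 340.08 = 1.387.

Q̄_A / Q̄_B ≈ 1.39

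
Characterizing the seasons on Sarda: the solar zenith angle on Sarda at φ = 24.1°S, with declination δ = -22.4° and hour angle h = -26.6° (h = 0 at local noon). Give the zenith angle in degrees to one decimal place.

θ_z = 24.5°

cos θ_z = sin φ sin δ + cos φ cos δ cos h = 0.155603 + 0.754628 = 0.910231.
θ_z = arccos(0.910231) = 24.5°.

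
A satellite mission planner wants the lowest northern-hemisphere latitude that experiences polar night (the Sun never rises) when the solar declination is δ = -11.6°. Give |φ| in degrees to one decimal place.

|φ| = 78.4°

Polar night requires cos H₀ = −tan φ tan δ ≥ 1, i.e. tan φ tan δ ≤ −1.
The boundary is |tan φ| · |tan δ| = 1, so |φ| = 90° − |δ| = 90° − 11.6° = 78.4° in the northern hemisphere.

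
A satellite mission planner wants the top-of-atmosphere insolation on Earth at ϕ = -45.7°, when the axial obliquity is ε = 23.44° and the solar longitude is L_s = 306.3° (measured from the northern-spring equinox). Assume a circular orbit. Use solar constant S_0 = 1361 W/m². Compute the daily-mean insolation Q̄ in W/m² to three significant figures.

Solar declination: sin δ = sin ε · sin L_s = sin 23.44° × sin 306.3° = -0.32059, so δ = -18.699°.
cos h₀ = −tan(-45.7°) tan(-18.699°) = -0.3468, h₀ = 1.9250 rad.
Bracket: h₀ sin ϕ sin δ + cos ϕ cos δ sin h₀ = 1.9250×-0.71569×-0.32059 + 0.69842×0.94722×0.93793 = 0.441678 + 0.620495 = 1.062173.
Q̄ = (S_0/π) × [bracket] = (1361/π) × 1.062173 = 460.2 W/m².

Q̄ ≈ 460 W/m²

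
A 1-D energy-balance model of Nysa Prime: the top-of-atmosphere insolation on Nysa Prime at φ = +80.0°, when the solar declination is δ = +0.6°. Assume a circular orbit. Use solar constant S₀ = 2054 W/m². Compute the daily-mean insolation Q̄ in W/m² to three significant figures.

cos H₀ = −tan(+80.0°) tan(+0.600°) = -0.0594, H₀ = 1.6302 rad.
Bracket: H₀ sin φ sin δ + cos φ cos δ sin H₀ = 1.6302×0.98481×0.01047 + 0.17365×0.99995×0.99823 = 0.016809 + 0.173334 = 0.190143.
Q̄ = (S₀/π) × [bracket] = (2054/π) × 0.190143 = 124.3 W/m².

Q̄ ≈ 124 W/m²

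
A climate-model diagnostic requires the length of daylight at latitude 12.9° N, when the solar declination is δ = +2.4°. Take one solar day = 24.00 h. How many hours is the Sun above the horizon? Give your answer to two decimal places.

12.07 h

cos h₀ = −tan ϕ · tan δ = −tan(+12.9°) × tan(+2.400°) = -0.0096, so h₀ = 1.5804 rad = 90.55°.
Daylight = 2h₀/(2π) × 24.00 h = (1.5804/π) × 24.00 = 12.07 h.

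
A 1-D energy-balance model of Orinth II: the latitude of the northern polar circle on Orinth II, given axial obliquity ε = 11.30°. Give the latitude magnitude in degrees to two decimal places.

The polar circle is the lowest latitude that experiences at least one full rotation of continuous daylight at the northern-summer solstice; it lies at |φ| = 90° − ε = 90° − 11.30° = 78.70°.

78.70°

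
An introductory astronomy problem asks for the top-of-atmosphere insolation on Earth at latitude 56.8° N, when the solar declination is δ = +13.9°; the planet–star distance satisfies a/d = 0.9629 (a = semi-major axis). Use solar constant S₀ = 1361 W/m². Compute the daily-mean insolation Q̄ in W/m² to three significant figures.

Q̄ ≈ 356 W/m²

cos H₀ = −tan(+56.8°) tan(+13.900°) = -0.3782, H₀ = 1.9586 rad.
Bracket: H₀ sin φ sin δ + cos φ cos δ sin H₀ = 1.9586×0.83676×0.24023 + 0.54756×0.97072×0.92573 = 0.393708 + 0.492051 = 0.885759.
Inverse-square distance factor (a/d)² = 0.9629² = 0.927176.
Q̄ = (S₀/π) × 0.927176 × [bracket] = (1361/π) × 0.927176 × 0.885759 = 355.8 W/m².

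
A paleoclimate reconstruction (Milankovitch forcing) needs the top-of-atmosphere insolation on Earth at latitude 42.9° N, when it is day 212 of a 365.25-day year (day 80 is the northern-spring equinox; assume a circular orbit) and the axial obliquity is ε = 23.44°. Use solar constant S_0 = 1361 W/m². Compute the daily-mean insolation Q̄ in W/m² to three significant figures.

Q̄ ≈ 457 W/m²

Solar longitude: L_s = 360° × (212 − 80)/365.25 = 130.103°.
sin δ = sin 23.44° × sin 130.103° = 0.30427, so δ = +17.714°.
cos h₀ = −tan(+42.9°) tan(+17.714°) = -0.2968, h₀ = 1.8722 rad.
Bracket: h₀ sin ϕ sin δ + cos ϕ cos δ sin h₀ = 1.8722×0.68072×0.30427 + 0.73254×0.95259×0.95494 = 0.387775 + 0.666367 = 1.054142.
Q̄ = (S_0/π) × [bracket] = (1361/π) × 1.054142 = 456.7 W/m².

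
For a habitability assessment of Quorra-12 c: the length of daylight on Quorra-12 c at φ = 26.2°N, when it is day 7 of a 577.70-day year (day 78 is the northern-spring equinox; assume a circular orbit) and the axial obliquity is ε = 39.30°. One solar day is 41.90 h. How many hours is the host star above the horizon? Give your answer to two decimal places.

Solar longitude: λ_s = 360° × (7 − 78)/577.70 = -44.244°, i.e. -44.244° + 360° = 315.756°.
sin δ = sin 39.30° × sin 315.756° = -0.44192, so δ = -26.227°.
cos H₀ = −tan φ · tan δ = −tan(+26.2°) × tan(-26.227°) = 0.2424, so H₀ = 1.3259 rad = 75.97°.
Daylight = 2H₀/(2π) × 41.90 h = (1.3259/π) × 41.90 = 17.68 h.

17.68 h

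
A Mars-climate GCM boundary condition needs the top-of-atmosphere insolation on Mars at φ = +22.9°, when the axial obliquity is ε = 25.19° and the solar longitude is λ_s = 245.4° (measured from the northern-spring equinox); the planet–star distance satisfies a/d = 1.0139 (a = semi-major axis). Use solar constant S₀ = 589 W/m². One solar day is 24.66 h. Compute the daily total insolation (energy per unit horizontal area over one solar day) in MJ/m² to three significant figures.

10.7 MJ/m²

Solar declination: sin δ = sin ε · sin λ_s = sin 25.19° × sin 245.4° = -0.38699, so δ = -22.767°.
cos H₀ = −tan(+22.9°) tan(-22.767°) = 0.1773, H₀ = 1.3926 rad.
Bracket: H₀ sin φ sin δ + cos φ cos δ sin H₀ = 1.3926×0.38912×-0.38699 + 0.92119×0.92208×0.98416 = -0.209705 + 0.835956 = 0.626251.
Inverse-square distance factor (a/d)² = 1.0139² = 1.027993.
Q̄ = (S₀/π) × 1.027993 × [bracket] = (589/π) × 1.027993 × 0.626251 = 120.70 W/m².
Daily total = Q̄ × 24.66 h × 3600 s/h = 120.70 × 24.66 × 3600 / 10⁶ = 10.72 MJ/m².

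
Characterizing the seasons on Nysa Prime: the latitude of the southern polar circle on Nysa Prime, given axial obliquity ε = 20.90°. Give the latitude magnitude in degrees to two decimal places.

The polar circle is the lowest latitude that experiences at least one full rotation of continuous darkness at the northern-summer solstice; it lies at |ϕ| = 90° − ε = 90° − 20.90° = 69.10°.

69.10°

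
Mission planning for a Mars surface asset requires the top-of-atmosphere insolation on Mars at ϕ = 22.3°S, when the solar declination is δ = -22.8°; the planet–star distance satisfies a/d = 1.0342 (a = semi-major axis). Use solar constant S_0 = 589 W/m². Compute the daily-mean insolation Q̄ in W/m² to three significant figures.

cos h₀ = −tan(-22.3°) tan(-22.800°) = -0.1724, h₀ = 1.7441 rad.
Bracket: h₀ sin ϕ sin δ + cos ϕ cos δ sin h₀ = 1.7441×-0.37946×-0.38752 + 0.92521×0.92186×0.98503 = 0.256467 + 0.840146 = 1.096613.
Inverse-square distance factor (a/d)² = 1.0342² = 1.069570.
Q̄ = (S_0/π) × 1.069570 × [bracket] = (589/π) × 1.069570 × 1.096613 = 219.9 W/m².

Q̄ ≈ 220 W/m²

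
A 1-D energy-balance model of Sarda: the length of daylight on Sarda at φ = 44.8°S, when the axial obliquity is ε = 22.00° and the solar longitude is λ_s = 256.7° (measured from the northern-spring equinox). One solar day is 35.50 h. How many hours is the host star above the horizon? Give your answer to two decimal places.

22.26 h

Solar declination: sin δ = sin ε · sin λ_s = sin 22.00° × sin 256.7° = -0.36456, so δ = -21.380°.
cos H₀ = −tan φ · tan δ = −tan(-44.8°) × tan(-21.380°) = -0.3888, so H₀ = 1.9701 rad = 112.88°.
Daylight = 2H₀/(2π) × 35.50 h = (1.9701/π) × 35.50 = 22.26 h.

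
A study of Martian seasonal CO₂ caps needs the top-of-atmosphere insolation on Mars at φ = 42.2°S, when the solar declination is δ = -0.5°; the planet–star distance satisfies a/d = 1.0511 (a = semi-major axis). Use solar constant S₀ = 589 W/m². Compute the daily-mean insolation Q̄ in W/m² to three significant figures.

cos H₀ = −tan(-42.2°) tan(-0.500°) = -0.0079, H₀ = 1.5787 rad.
Bracket: H₀ sin φ sin δ + cos φ cos δ sin H₀ = 1.5787×-0.67172×-0.00873 + 0.74080×0.99996×0.99997 = 0.009258 + 0.740748 = 0.750006.
Inverse-square distance factor (a/d)² = 1.0511² = 1.104811.
Q̄ = (S₀/π) × 1.104811 × [bracket] = (589/π) × 1.104811 × 0.750006 = 155.4 W/m².

Q̄ ≈ 155 W/m²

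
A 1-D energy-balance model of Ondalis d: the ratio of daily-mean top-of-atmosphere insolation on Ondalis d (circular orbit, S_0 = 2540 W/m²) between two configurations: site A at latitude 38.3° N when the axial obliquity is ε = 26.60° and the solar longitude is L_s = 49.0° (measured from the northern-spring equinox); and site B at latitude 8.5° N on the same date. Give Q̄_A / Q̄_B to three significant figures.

Q̄_A / Q̄_B ≈ 1.09

— Configuration A (ϕ=+38.3°):
Solar declination: sin δ = sin ε · sin L_s = sin 26.60° × sin 49.0° = 0.33793, so δ = +19.751°.
cos h₀ = −tan(+38.3°) tan(+19.751°) = -0.2836, h₀ = 1.8583 rad.
Bracket: h₀ sin ϕ sin δ + cos ϕ cos δ sin h₀ = 1.8583×0.61978×0.33793 + 0.78478×0.94117×0.95895 = 0.389207 + 0.708291 = 1.097498.
Q̄ = (S_0/π) × [bracket] = (2540/π) × 1.097498 = 887.33 W/m².
— Configuration B (ϕ=+8.5°):
cos h₀ = −tan(+8.5°) tan(+19.751°) = -0.0537, h₀ = 1.6245 rad.
Bracket: h₀ sin ϕ sin δ + cos ϕ cos δ sin h₀ = 1.6245×0.14781×0.33793 + 0.98902×0.94117×0.99856 = 0.081143 + 0.929496 = 1.010639.
Q̄ = (S_0/π) × [bracket] = (2540/π) × 1.010639 = 817.11 W/m².
Ratio Q̄_A / Q̄_B = 887.33 / 817.11 = 1.086.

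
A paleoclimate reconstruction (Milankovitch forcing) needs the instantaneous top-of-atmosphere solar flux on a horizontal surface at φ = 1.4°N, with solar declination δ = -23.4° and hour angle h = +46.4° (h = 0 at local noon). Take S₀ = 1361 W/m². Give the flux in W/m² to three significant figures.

848 W/m²

cos θ_z = sin φ sin δ + cos φ cos δ cos h = -0.009703 + 0.632713 = 0.623010.
Flux = S₀ · cos θ_z = 1361 × 0.623010 = 847.9 W/m².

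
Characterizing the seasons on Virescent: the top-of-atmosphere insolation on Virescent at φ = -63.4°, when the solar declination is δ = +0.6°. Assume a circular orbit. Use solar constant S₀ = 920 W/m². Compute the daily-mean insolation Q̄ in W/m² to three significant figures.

cos H₀ = −tan(-63.4°) tan(+0.600°) = 0.0209, H₀ = 1.5499 rad.
Bracket: H₀ sin φ sin δ + cos φ cos δ sin H₀ = 1.5499×-0.89415×0.01047 + 0.44776×0.99995×0.99978 = -0.014510 + 0.447639 = 0.433129.
Q̄ = (S₀/π) × [bracket] = (920/π) × 0.433129 = 126.8 W/m².

Q̄ ≈ 127 W/m²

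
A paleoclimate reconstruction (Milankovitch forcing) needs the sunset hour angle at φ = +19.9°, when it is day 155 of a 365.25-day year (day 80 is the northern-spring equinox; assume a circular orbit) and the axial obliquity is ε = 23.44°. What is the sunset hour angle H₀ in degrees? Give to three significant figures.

H₀ = 98.6°

Solar longitude: λ_s = 360° × (155 − 80)/365.25 = 73.922°.
sin δ = sin 23.44° × sin 73.922° = 0.38223, so δ = +22.472°.
cos H₀ = −tan φ · tan δ = −tan(+19.9°) × tan(+22.472°) = -0.1497, so H₀ = 1.7211 rad = 98.61°.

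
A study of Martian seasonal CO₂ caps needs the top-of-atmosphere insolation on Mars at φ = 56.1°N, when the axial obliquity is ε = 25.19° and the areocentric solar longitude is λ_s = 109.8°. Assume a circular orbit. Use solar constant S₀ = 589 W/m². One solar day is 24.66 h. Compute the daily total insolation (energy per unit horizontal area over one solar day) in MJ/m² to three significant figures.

19.1 MJ/m²

sin δ = sin 25.19° × sin 109.8° = 0.40046, so δ = +23.607°.
cos H₀ = −tan(+56.1°) tan(+23.607°) = -0.6504, H₀ = 2.2789 rad.
Bracket: H₀ sin φ sin δ + cos φ cos δ sin H₀ = 2.2789×0.83001×0.40046 + 0.55775×0.91631×0.75962 = 0.757474 + 0.388220 = 1.145694.
Q̄ = (S₀/π) × [bracket] = (589/π) × 1.145694 = 214.80 W/m².
Daily total = Q̄ × 24.66 h × 3600 s/h = 214.80 × 24.66 × 3600 / 10⁶ = 19.07 MJ/m².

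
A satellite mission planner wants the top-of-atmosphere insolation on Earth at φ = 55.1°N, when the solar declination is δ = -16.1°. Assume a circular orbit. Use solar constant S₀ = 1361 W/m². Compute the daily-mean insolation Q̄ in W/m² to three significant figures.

Q̄ ≈ 104 W/m²

cos H₀ = −tan(+55.1°) tan(-16.100°) = 0.4137, H₀ = 1.1442 rad.
Bracket: H₀ sin φ sin δ + cos φ cos δ sin H₀ = 1.1442×0.82015×-0.27731 + 0.57215×0.96078×0.91039 = -0.260232 + 0.500451 = 0.240219.
Q̄ = (S₀/π) × [bracket] = (1361/π) × 0.240219 = 104.1 W/m².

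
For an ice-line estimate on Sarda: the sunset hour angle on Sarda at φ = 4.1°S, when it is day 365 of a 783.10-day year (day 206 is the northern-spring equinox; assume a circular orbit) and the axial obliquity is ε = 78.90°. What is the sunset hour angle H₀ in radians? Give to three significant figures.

H₀ = 1.37 rad

Solar longitude: λ_s = 360° × (365 − 206)/783.10 = 73.094°.
sin δ = sin 78.90° × sin 73.094° = 0.93888, so δ = +69.865°.
cos H₀ = −tan φ · tan δ = −tan(-4.1°) × tan(+69.865°) = 0.1955, so H₀ = 1.3740 rad = 78.73°.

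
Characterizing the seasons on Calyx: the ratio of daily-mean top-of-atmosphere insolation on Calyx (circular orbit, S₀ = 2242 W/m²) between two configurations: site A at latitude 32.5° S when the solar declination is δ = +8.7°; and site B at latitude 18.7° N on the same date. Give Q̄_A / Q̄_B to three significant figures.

Q̄_A / Q̄_B ≈ 0.700

— Configuration A (φ=-32.5°):
cos H₀ = −tan(-32.5°) tan(+8.700°) = 0.0975, H₀ = 1.4732 rad.
Bracket: H₀ sin φ sin δ + cos φ cos δ sin H₀ = 1.4732×-0.53730×0.15126 + 0.84339×0.98849×0.99524 = -0.119730 + 0.829714 = 0.709984.
Q̄ = (S₀/π) × [bracket] = (2242/π) × 0.709984 = 506.68 W/m².
— Configuration B (φ=+18.7°):
cos H₀ = −tan(+18.7°) tan(+8.700°) = -0.0518, H₀ = 1.6226 rad.
Bracket: H₀ sin φ sin δ + cos φ cos δ sin H₀ = 1.6226×0.32061×0.15126 + 0.94721×0.98849×0.99866 = 0.078689 + 0.935053 = 1.013742.
Q̄ = (S₀/π) × [bracket] = (2242/π) × 1.013742 = 723.46 W/m².
Ratio Q̄_A / Q̄_B = 506.68 / 723.46 = 0.7004.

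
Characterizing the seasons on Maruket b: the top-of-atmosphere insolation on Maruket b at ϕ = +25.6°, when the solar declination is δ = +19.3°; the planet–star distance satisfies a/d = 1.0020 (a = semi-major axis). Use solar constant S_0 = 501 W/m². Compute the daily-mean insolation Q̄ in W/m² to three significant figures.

Q̄ ≈ 174 W/m²

cos h₀ = −tan(+25.6°) tan(+19.300°) = -0.1678, h₀ = 1.7394 rad.
Bracket: h₀ sin ϕ sin δ + cos ϕ cos δ sin h₀ = 1.7394×0.43209×0.33051 + 0.90183×0.94380×0.98582 = 0.248404 + 0.839078 = 1.087482.
Inverse-square distance factor (a/d)² = 1.0020² = 1.004004.
Q̄ = (S_0/π) × 1.004004 × [bracket] = (501/π) × 1.004004 × 1.087482 = 174.1 W/m².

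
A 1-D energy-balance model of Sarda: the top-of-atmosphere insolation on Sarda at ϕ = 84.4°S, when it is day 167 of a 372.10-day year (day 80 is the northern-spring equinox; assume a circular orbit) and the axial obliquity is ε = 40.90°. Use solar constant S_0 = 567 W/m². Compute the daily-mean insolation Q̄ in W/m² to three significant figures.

Solar longitude: L_s = 360° × (167 − 80)/372.10 = 84.171°.
sin δ = sin 40.90° × sin 84.171° = 0.65136, so δ = +40.644°.
cos h₀ = −tan(-84.4°) tan(+40.644°) = 8.7550 ≥ 1 ⇒ polar night, h₀ = 0 and Q̄ = 0.

Q̄ ≈ 0.00 W/m²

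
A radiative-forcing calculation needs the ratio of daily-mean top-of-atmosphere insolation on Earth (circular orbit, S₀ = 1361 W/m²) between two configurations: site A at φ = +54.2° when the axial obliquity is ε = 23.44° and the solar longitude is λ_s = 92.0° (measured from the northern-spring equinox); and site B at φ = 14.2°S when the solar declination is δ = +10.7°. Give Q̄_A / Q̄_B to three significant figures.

Q̄_A / Q̄_B ≈ 1.30

— Configuration A (φ=+54.2°):
Solar declination: sin δ = sin ε · sin λ_s = sin 23.44° × sin 92.0° = 0.39755, so δ = +23.425°.
cos H₀ = −tan(+54.2°) tan(+23.425°) = -0.6007, H₀ = 2.2152 rad.
Bracket: H₀ sin φ sin δ + cos φ cos δ sin H₀ = 2.2152×0.81106×0.39755 + 0.58496×0.91758×0.79946 = 0.714262 + 0.429108 = 1.143370.
Q̄ = (S₀/π) × [bracket] = (1361/π) × 1.143370 = 495.33 W/m².
— Configuration B (φ=-14.2°):
cos H₀ = −tan(-14.2°) tan(+10.700°) = 0.0478, H₀ = 1.5230 rad.
Bracket: H₀ sin φ sin δ + cos φ cos δ sin H₀ = 1.5230×-0.24531×0.18567 + 0.96945×0.98261×0.99886 = -0.069368 + 0.951505 = 0.882137.
Q̄ = (S₀/π) × [bracket] = (1361/π) × 0.882137 = 382.16 W/m².
Ratio Q̄_A / Q̄_B = 495.33 / 382.16 = 1.296.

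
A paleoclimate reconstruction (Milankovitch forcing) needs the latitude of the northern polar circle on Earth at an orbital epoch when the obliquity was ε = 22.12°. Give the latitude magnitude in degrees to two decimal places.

67.88°

The polar circle is the lowest latitude that experiences at least one full rotation of continuous daylight at the northern-summer solstice; it lies at |ϕ| = 90° − ε = 90° − 22.12° = 67.88°.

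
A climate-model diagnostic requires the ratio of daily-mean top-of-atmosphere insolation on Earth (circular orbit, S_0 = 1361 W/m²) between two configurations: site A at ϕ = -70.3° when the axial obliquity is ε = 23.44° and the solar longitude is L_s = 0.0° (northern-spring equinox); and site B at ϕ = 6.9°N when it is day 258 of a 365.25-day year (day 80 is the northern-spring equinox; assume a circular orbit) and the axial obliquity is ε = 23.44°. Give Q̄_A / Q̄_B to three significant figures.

Q̄_A / Q̄_B ≈ 0.338

— Configuration A (ϕ=-70.3°):
Solar declination: sin δ = sin ε · sin L_s = sin 23.44° × sin 0.0° = 0.00000, so δ = +0.000°.
cos h₀ = −tan(-70.3°) tan(+0.000°) = 0.0000, h₀ = 1.5708 rad.
Bracket: h₀ sin ϕ sin δ + cos ϕ cos δ sin h₀ = 1.5708×-0.94147×0.00000 + 0.33710×1.00000×1.00000 = -0.000000 + 0.337100 = 0.337100.
Q̄ = (S_0/π) × [bracket] = (1361/π) × 0.337100 = 146.04 W/m².
— Configuration B (ϕ=+6.9°):
Solar longitude: L_s = 360° × (258 − 80)/365.25 = 175.441°.
sin δ = sin 23.44° × sin 175.441° = 0.03162, so δ = +1.812°.
cos h₀ = −tan(+6.9°) tan(+1.812°) = -0.0038, h₀ = 1.5746 rad.
Bracket: h₀ sin ϕ sin δ + cos ϕ cos δ sin h₀ = 1.5746×0.12014×0.03162 + 0.99276×0.99950×0.99999 = 0.005982 + 0.992254 = 0.998236.
Q̄ = (S_0/π) × [bracket] = (1361/π) × 0.998236 = 432.46 W/m².
Ratio Q̄_A / Q̄_B = 146.04 / 432.46 = 0.3377.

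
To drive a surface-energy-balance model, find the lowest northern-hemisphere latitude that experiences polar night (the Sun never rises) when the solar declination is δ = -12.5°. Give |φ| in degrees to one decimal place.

Polar night requires cos H₀ = −tan φ tan δ ≥ 1, i.e. tan φ tan δ ≤ −1.
The boundary is |tan φ| · |tan δ| = 1, so |φ| = 90° − |δ| = 90° − 12.5° = 77.5° in the northern hemisphere.

|φ| = 77.5°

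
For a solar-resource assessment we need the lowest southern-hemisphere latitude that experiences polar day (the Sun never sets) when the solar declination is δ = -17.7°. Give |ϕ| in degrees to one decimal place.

Polar day requires cos h₀ = −tan ϕ tan δ ≤ −1, i.e. tan ϕ tan δ ≥ 1.
The boundary is |tan ϕ| · |tan δ| = 1, so |ϕ| = 90° − |δ| = 90° − 17.7° = 72.3° in the southern hemisphere.

|ϕ| = 72.3°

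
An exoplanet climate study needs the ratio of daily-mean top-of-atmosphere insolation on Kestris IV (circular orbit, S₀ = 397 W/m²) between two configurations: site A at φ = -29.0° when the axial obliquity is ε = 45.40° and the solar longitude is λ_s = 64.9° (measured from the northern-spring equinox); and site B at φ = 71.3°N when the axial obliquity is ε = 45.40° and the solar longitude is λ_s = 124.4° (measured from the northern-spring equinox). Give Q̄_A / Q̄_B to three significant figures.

Q̄_A / Q̄_B ≈ 0.144

— Configuration A (φ=-29.0°):
Solar declination: sin δ = sin ε · sin λ_s = sin 45.40° × sin 64.9° = 0.64479, so δ = +40.150°.
cos H₀ = −tan(-29.0°) tan(+40.150°) = 0.4676, H₀ = 1.0842 rad.
Bracket: H₀ sin φ sin δ + cos φ cos δ sin H₀ = 1.0842×-0.48481×0.64479 + 0.87462×0.76436×0.88394 = -0.338922 + 0.590936 = 0.252014.
Q̄ = (S₀/π) × [bracket] = (397/π) × 0.252014 = 31.847 W/m².
— Configuration B (φ=+71.3°):
Solar declination: sin δ = sin ε · sin λ_s = sin 45.40° × sin 124.4° = 0.58750, so δ = +35.980°.
cos H₀ = −tan(+71.3°) tan(+35.980°) = -2.1449 ≤ −1 ⇒ polar day, H₀ = π.
Bracket: H₀ sin φ sin δ + cos φ cos δ sin H₀ = 3.1416×0.94721×0.58750 + 0.32061×0.80922×0.00000 = 1.748256 + 0.000000 = 1.748256.
Q̄ = (S₀/π) × [bracket] = (397/π) × 1.748256 = 220.93 W/m².
Ratio Q̄_A / Q̄_B = 31.847 / 220.93 = 0.1441.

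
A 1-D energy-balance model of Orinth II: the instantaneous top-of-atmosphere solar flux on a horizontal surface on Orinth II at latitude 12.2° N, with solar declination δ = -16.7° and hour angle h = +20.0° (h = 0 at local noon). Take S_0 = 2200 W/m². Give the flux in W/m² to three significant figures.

1.80e+03 W/m²

cos θ_z = sin ϕ sin δ + cos ϕ cos δ cos h = -0.060726 + 0.879732 = 0.819006.
Flux = S_0 · cos θ_z = 2200 × 0.819006 = 1802 W/m².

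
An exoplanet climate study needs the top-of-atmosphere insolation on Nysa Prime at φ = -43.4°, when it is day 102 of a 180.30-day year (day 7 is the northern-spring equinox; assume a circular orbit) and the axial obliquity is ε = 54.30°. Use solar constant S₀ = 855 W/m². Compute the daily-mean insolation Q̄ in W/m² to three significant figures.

Q̄ ≈ 238 W/m²

Solar longitude: λ_s = 360° × (102 − 7)/180.30 = 189.684°.
sin δ = sin 54.30° × sin 189.684° = -0.13660, so δ = -7.851°.
cos H₀ = −tan(-43.4°) tan(-7.851°) = -0.1304, H₀ = 1.7016 rad.
Bracket: H₀ sin φ sin δ + cos φ cos δ sin H₀ = 1.7016×-0.68709×-0.13660 + 0.72657×0.99063×0.99146 = 0.159706 + 0.713615 = 0.873321.
Q̄ = (S₀/π) × [bracket] = (855/π) × 0.873321 = 237.7 W/m².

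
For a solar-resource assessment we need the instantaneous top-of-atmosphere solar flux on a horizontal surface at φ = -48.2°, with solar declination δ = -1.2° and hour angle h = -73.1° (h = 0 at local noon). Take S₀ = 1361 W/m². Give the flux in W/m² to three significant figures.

cos θ_z = sin φ sin δ + cos φ cos δ cos h = 0.015612 + 0.193720 = 0.209332.
Flux = S₀ · cos θ_z = 1361 × 0.209332 = 284.9 W/m².

285 W/m²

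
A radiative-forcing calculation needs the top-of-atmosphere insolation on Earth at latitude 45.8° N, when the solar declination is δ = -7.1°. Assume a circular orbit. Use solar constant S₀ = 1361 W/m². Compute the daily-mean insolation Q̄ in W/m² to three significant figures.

cos H₀ = −tan(+45.8°) tan(-7.100°) = 0.1281, H₀ = 1.4424 rad.
Bracket: H₀ sin φ sin δ + cos φ cos δ sin H₀ = 1.4424×0.71691×-0.12360 + 0.69717×0.99233×0.99176 = -0.127811 + 0.686122 = 0.558311.
Q̄ = (S₀/π) × [bracket] = (1361/π) × 0.558311 = 241.9 W/m².

Q̄ ≈ 242 W/m²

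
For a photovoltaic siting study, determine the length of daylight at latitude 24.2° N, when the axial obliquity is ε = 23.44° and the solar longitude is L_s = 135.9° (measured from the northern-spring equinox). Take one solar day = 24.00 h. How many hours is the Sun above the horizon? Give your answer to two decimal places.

Solar declination: sin δ = sin ε · sin L_s = sin 23.44° × sin 135.9° = 0.27683, so δ = +16.071°.
cos h₀ = −tan ϕ · tan δ = −tan(+24.2°) × tan(+16.071°) = -0.1295, so h₀ = 1.7006 rad = 97.44°.
Daylight = 2h₀/(2π) × 24.00 h = (1.7006/π) × 24.00 = 12.99 h.

12.99 h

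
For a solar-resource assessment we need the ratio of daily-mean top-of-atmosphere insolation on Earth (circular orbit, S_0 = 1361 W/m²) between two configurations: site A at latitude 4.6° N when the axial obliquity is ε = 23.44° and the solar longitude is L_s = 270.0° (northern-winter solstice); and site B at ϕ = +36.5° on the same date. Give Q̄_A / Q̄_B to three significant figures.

Q̄_A / Q̄_B ≈ 2.14

— Configuration A (ϕ=+4.6°):
Solar declination: sin δ = sin ε · sin L_s = sin 23.44° × sin 270.0° = -0.39779, so δ = -23.440°.
cos h₀ = −tan(+4.6°) tan(-23.440°) = 0.0349, h₀ = 1.5359 rad.
Bracket: h₀ sin ϕ sin δ + cos ϕ cos δ sin h₀ = 1.5359×0.08020×-0.39779 + 0.99678×0.91748×0.99939 = -0.048999 + 0.913968 = 0.864969.
Q̄ = (S_0/π) × [bracket] = (1361/π) × 0.864969 = 374.72 W/m².
— Configuration B (ϕ=+36.5°):
cos h₀ = −tan(+36.5°) tan(-23.440°) = 0.3208, h₀ = 1.2442 rad.
Bracket: h₀ sin ϕ sin δ + cos ϕ cos δ sin h₀ = 1.2442×0.59482×-0.39779 + 0.80386×0.91748×0.94714 = -0.294394 + 0.698540 = 0.404146.
Q̄ = (S_0/π) × [bracket] = (1361/π) × 0.404146 = 175.08 W/m².
Ratio Q̄_A / Q̄_B = 374.72 / 175.08 = 2.140.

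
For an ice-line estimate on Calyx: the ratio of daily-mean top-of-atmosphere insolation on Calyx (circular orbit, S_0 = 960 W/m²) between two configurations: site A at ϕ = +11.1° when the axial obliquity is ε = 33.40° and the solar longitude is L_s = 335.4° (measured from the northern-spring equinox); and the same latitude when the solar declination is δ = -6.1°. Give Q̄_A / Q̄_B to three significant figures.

— Configuration A (ϕ=+11.1°):
Solar declination: sin δ = sin ε · sin L_s = sin 33.40° × sin 335.4° = -0.22915, so δ = -13.247°.
cos h₀ = −tan(+11.1°) tan(-13.247°) = 0.0462, h₀ = 1.5246 rad.
Bracket: h₀ sin ϕ sin δ + cos ϕ cos δ sin h₀ = 1.5246×0.19252×-0.22915 + 0.98129×0.97339×0.99893 = -0.067259 + 0.954156 = 0.886897.
Q̄ = (S_0/π) × [bracket] = (960/π) × 0.886897 = 271.02 W/m².
— Configuration B (ϕ=+11.1°):
cos h₀ = −tan(+11.1°) tan(-6.100°) = 0.0210, h₀ = 1.5498 rad.
Bracket: h₀ sin ϕ sin δ + cos ϕ cos δ sin h₀ = 1.5498×0.19252×-0.10626 + 0.98129×0.99434×0.99978 = -0.031705 + 0.975521 = 0.943816.
Q̄ = (S_0/π) × [bracket] = (960/π) × 0.943816 = 288.41 W/m².
Ratio Q̄_A / Q̄_B = 271.02 / 288.41 = 0.9397.

Q̄_A / Q̄_B ≈ 0.940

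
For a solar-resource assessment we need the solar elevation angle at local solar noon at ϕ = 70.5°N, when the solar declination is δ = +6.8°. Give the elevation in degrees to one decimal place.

26.3°

At local noon the hour angle is zero, so the zenith angle equals |ϕ − δ| = |+70.5° − (+6.800°)| = 63.700°.
Elevation = 90° − 63.700° = 26.3°.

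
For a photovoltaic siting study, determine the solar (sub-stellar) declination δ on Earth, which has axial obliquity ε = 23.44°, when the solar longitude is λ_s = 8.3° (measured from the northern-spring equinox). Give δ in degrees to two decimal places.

δ = +3.29°

sin δ = sin ε · sin λ_s = sin 23.44° × sin 8.3° = 0.057423.
δ = arcsin(0.057423) = +3.29°.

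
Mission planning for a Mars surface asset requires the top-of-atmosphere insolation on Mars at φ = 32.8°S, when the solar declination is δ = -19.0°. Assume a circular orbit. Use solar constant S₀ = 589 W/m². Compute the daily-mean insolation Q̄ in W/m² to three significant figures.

Q̄ ≈ 205 W/m²

cos H₀ = −tan(-32.8°) tan(-19.000°) = -0.2219, H₀ = 1.7946 rad.
Bracket: H₀ sin φ sin δ + cos φ cos δ sin H₀ = 1.7946×-0.54171×-0.32557 + 0.84057×0.94552×0.97507 = 0.316504 + 0.774962 = 1.091466.
Q̄ = (S₀/π) × [bracket] = (589/π) × 1.091466 = 204.6 W/m².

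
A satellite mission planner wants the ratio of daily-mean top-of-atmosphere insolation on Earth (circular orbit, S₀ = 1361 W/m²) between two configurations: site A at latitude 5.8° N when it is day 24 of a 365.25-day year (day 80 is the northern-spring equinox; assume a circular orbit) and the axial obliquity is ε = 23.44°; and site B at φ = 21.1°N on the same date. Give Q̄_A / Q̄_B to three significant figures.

— Configuration A (φ=+5.8°):
Solar longitude: λ_s = 360° × (24 − 80)/365.25 = -55.195°, i.e. -55.195° + 360° = 304.805°.
sin δ = sin 23.44° × sin 304.805° = -0.32662, so δ = -19.064°.
cos H₀ = −tan(+5.8°) tan(-19.064°) = 0.0351, H₀ = 1.5357 rad.
Bracket: H₀ sin φ sin δ + cos φ cos δ sin H₀ = 1.5357×0.10106×-0.32662 + 0.99488×0.94515×0.99938 = -0.050691 + 0.939728 = 0.889037.
Q̄ = (S₀/π) × [bracket] = (1361/π) × 0.889037 = 385.15 W/m².
— Configuration B (φ=+21.1°):
cos H₀ = −tan(+21.1°) tan(-19.064°) = 0.1333, H₀ = 1.4371 rad.
Bracket: H₀ sin φ sin δ + cos φ cos δ sin H₀ = 1.4371×0.36000×-0.32662 + 0.93295×0.94515×0.99107 = -0.168979 + 0.873903 = 0.704924.
Q̄ = (S₀/π) × [bracket] = (1361/π) × 0.704924 = 305.39 W/m².
Ratio Q̄_A / Q̄_B = 385.15 / 305.39 = 1.261.

Q̄_A / Q̄_B ≈ 1.26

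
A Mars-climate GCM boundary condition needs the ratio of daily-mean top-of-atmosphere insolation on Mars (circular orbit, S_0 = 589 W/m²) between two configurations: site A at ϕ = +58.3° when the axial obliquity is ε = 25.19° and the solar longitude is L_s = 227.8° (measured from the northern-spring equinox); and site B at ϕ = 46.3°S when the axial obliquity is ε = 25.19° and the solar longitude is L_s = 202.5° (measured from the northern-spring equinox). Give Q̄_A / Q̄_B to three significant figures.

— Configuration A (ϕ=+58.3°):
Solar declination: sin δ = sin ε · sin L_s = sin 25.19° × sin 227.8° = -0.31530, so δ = -18.379°.
cos h₀ = −tan(+58.3°) tan(-18.379°) = 0.5380, h₀ = 1.0028 rad.
Bracket: h₀ sin ϕ sin δ + cos ϕ cos δ sin h₀ = 1.0028×0.85081×-0.31530 + 0.52547×0.94899×0.84297 = -0.269012 + 0.420360 = 0.151348.
Q̄ = (S_0/π) × [bracket] = (589/π) × 0.151348 = 28.375 W/m².
— Configuration B (ϕ=-46.3°):
Solar declination: sin δ = sin ε · sin L_s = sin 25.19° × sin 202.5° = -0.16288, so δ = -9.374°.
cos h₀ = −tan(-46.3°) tan(-9.374°) = -0.1727, h₀ = 1.7444 rad.
Bracket: h₀ sin ϕ sin δ + cos ϕ cos δ sin h₀ = 1.7444×-0.72297×-0.16288 + 0.69088×0.98665×0.98497 = 0.205416 + 0.671411 = 0.876827.
Q̄ = (S_0/π) × [bracket] = (589/π) × 0.876827 = 164.39 W/m².
Ratio Q̄_A / Q̄_B = 28.375 / 164.39 = 0.1726.

Q̄_A / Q̄_B ≈ 0.173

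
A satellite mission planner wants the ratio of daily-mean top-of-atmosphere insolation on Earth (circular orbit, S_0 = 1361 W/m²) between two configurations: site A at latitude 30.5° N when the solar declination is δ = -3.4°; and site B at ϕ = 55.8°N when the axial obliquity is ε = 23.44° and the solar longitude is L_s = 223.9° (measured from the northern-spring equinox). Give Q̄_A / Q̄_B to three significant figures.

Q̄_A / Q̄_B ≈ 3.52

— Configuration A (ϕ=+30.5°):
cos h₀ = −tan(+30.5°) tan(-3.400°) = 0.0350, h₀ = 1.5358 rad.
Bracket: h₀ sin ϕ sin δ + cos ϕ cos δ sin h₀ = 1.5358×0.50754×-0.05931 + 0.86163×0.99824×0.99939 = -0.046231 + 0.859589 = 0.813358.
Q̄ = (S_0/π) × [bracket] = (1361/π) × 0.813358 = 352.36 W/m².
— Configuration B (ϕ=+55.8°):
Solar declination: sin δ = sin ε · sin L_s = sin 23.44° × sin 223.9° = -0.27583, so δ = -16.011°.
cos h₀ = −tan(+55.8°) tan(-16.011°) = 0.4222, h₀ = 1.1349 rad.
Bracket: h₀ sin ϕ sin δ + cos ϕ cos δ sin h₀ = 1.1349×0.82708×-0.27583 + 0.56208×0.96121×0.90648 = -0.258909 + 0.489750 = 0.230841.
Q̄ = (S_0/π) × [bracket] = (1361/π) × 0.230841 = 100.00 W/m².
Ratio Q̄_A / Q̄_B = 352.36 / 100.00 = 3.524.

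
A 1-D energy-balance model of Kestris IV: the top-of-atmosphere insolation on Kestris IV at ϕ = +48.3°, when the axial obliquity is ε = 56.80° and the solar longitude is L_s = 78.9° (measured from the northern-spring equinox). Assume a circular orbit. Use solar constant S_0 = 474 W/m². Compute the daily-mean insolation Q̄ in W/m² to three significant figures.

Q̄ ≈ 291 W/m²

Solar declination: sin δ = sin ε · sin L_s = sin 56.80° × sin 78.9° = 0.82111, so δ = +55.196°.
cos h₀ = −tan(+48.3°) tan(+55.196°) = -1.6147 ≤ −1 ⇒ polar day, h₀ = π.
Bracket: h₀ sin ϕ sin δ + cos ϕ cos δ sin h₀ = 3.1416×0.74664×0.82111 + 0.66523×0.57077×0.00000 = 1.926032 + 0.000000 = 1.926032.
Q̄ = (S_0/π) × [bracket] = (474/π) × 1.926032 = 290.6 W/m².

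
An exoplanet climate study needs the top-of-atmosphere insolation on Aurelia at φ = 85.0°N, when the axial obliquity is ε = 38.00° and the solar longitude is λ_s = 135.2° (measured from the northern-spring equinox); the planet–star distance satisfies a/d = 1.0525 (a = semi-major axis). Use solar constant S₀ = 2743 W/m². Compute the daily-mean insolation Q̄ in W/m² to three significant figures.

Q̄ ≈ 1.31e+03 W/m²

Solar declination: sin δ = sin ε · sin λ_s = sin 38.00° × sin 135.2° = 0.43382, so δ = +25.710°.
cos H₀ = −tan(+85.0°) tan(+25.710°) = -5.5034 ≤ −1 ⇒ polar day, H₀ = π.
Bracket: H₀ sin φ sin δ + cos φ cos δ sin H₀ = 3.1416×0.99619×0.43382 + 0.08716×0.90100×0.00000 = 1.357696 + 0.000000 = 1.357696.
Inverse-square distance factor (a/d)² = 1.0525² = 1.107756.
Q̄ = (S₀/π) × 1.107756 × [bracket] = (2743/π) × 1.107756 × 1.357696 = 1313 W/m².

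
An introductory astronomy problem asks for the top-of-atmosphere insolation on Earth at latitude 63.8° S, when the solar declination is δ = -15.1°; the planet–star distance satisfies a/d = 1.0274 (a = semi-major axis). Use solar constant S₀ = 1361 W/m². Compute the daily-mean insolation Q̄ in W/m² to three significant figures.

cos H₀ = −tan(-63.8°) tan(-15.100°) = -0.5483, H₀ = 2.1512 rad.
Bracket: H₀ sin φ sin δ + cos φ cos δ sin H₀ = 2.1512×-0.89726×-0.26050 + 0.44151×0.96547×0.83625 = 0.502813 + 0.356464 = 0.859277.
Inverse-square distance factor (a/d)² = 1.0274² = 1.055551.
Q̄ = (S₀/π) × 1.055551 × [bracket] = (1361/π) × 1.055551 × 0.859277 = 392.9 W/m².

Q̄ ≈ 393 W/m²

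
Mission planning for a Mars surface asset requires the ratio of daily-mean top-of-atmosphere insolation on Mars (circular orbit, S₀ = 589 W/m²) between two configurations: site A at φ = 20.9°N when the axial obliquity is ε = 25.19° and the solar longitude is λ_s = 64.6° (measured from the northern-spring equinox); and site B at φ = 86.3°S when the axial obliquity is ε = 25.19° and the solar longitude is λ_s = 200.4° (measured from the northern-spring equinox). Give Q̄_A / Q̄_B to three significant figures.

— Configuration A (φ=+20.9°):
Solar declination: sin δ = sin ε · sin λ_s = sin 25.19° × sin 64.6° = 0.38448, so δ = +22.611°.
cos H₀ = −tan(+20.9°) tan(+22.611°) = -0.1590, H₀ = 1.7305 rad.
Bracket: H₀ sin φ sin δ + cos φ cos δ sin H₀ = 1.7305×0.35674×0.38448 + 0.93420×0.92313×0.98727 = 0.237354 + 0.851410 = 1.088764.
Q̄ = (S₀/π) × [bracket] = (589/π) × 1.088764 = 204.13 W/m².
— Configuration B (φ=-86.3°):
Solar declination: sin δ = sin ε · sin λ_s = sin 25.19° × sin 200.4° = -0.14836, so δ = -8.532°.
cos H₀ = −tan(-86.3°) tan(-8.532°) = -2.3199 ≤ −1 ⇒ polar day, H₀ = π.
Bracket: H₀ sin φ sin δ + cos φ cos δ sin H₀ = 3.1416×-0.99792×-0.14836 + 0.06453×0.98893×0.00000 = 0.465118 + 0.000000 = 0.465118.
Q̄ = (S₀/π) × [bracket] = (589/π) × 0.465118 = 87.202 W/m².
Ratio Q̄_A / Q̄_B = 204.13 / 87.202 = 2.341.

Q̄_A / Q̄_B ≈ 2.34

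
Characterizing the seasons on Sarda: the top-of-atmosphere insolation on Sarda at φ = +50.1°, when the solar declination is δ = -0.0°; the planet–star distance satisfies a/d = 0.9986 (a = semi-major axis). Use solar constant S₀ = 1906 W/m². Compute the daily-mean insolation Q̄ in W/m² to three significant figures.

cos H₀ = −tan(+50.1°) tan(-0.000°) = 0.0000, H₀ = 1.5708 rad.
Bracket: H₀ sin φ sin δ + cos φ cos δ sin H₀ = 1.5708×0.76717×-0.00000 + 0.64145×1.00000×1.00000 = -0.000000 + 0.641450 = 0.641450.
Inverse-square distance factor (a/d)² = 0.9986² = 0.997202.
Q̄ = (S₀/π) × 0.997202 × [bracket] = (1906/π) × 0.997202 × 0.641450 = 388.1 W/m².

Q̄ ≈ 388 W/m²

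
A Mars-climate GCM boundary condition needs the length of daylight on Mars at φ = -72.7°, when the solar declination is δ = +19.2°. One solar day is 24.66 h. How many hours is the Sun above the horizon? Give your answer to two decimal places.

0.00 h

cos H₀ = −tan φ · tan δ = 1.1181 ≥ 1, so the Sun never rises (polar night) and H₀ = 0.
Daylight = 2H₀/(2π) × 24.66 h = (0.0000/π) × 24.66 = 0.00 h.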